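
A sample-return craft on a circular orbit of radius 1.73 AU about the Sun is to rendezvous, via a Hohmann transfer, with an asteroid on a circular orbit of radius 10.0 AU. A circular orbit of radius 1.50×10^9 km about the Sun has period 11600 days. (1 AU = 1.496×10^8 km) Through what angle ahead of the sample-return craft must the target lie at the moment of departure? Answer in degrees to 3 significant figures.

From Kepler's third law T² = 4π²r³/μ at r = 1.50×10^9 km, T = 11600 days = 11600 × 86400 s = 1.00224×10^9 s: μ = 4π²r³/T² = 1.32645×10^11 km³/s².
In km: r₁ = 1.73 × 1.496×10^8 = 2.58808×10^8 km; r₂ = 10.0 × 1.496×10^8 = 1.496×10^9 km.
The Hohmann ellipse has a_t = (r₁ + r₂)/2 = 8.77404×10^8 km.
Transfer time t = π√(a_t³/μ) = 2.24184×10^8 s.
Target angular speed ω₂ = √(μ/r₂³) = 6.29430×10^-9 rad/s.
Angle swept by the target during transfer: ω₂·t = 1.41108 rad = 80.849°.
Arrival is 180° from departure on the ellipse, so φ = 180° − 80.849° = 99.2°.

φ = 99.2°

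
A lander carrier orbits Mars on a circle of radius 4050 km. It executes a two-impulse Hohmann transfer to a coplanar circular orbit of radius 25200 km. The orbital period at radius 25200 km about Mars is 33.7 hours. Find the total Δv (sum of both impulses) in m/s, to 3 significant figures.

Δv = 1640 m/s

From Kepler's third law T² = 4π²r³/μ at r = 25200 km, T = 33.7 hours = 33.7 × 3600 s = 1.2132×10^5 s: μ = 4π²r³/T² = 42923.6 km³/s².
The Hohmann ellipse has a_t = (r₁ + r₂)/2 = 14625 km.
Circular speed at r₁: v₁ = √(μ/r₁) = √(42923.6/4050) = 3.2555 km/s.
On the transfer ellipse at r₁, vis-viva equation gives v_p = √[μ(2/r₁ − 1/a_t)] = 4.2734 km/s.
First burn Δv₁ = |v_p − v₁| = 1.018 km/s.
At r₂, v₂ = √(μ/r₂) = 1.3051 km/s.
Transfer-orbit speed at r₂: v_a = √[μ(2/r₂ − 1/a_t)] = 0.68680 km/s.
Second burn Δv₂ = |v₂ − v_a| = 0.6183 km/s.
Δv = Δv₁ + Δv₂ = 1.018 + 0.6183 = 1.636 km/s.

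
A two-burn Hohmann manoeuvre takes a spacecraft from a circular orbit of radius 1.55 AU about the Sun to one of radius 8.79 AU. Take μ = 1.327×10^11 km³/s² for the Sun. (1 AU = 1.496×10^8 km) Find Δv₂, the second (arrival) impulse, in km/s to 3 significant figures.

Δv₂ = 4.55 km/s

In km: r₁ = 1.55 × 1.496×10^8 = 2.3188×10^8 km; r₂ = 8.79 × 1.496×10^8 = 1.314984×10^9 km.
Semi-major axis of the transfer orbit: a_t = (2.3188×10^8 + 1.314984×10^9)/2 = 7.73432×10^8 km.
Circular speed at r = 1.314984×10^9 km: v_c = √(μ/r) = 10.0456 km/s.
Transfer-orbit speed at the same r (vis-viva, a = a_t): v_t = √[μ(2/r − 1/a_t)] = 5.50042 km/s.
Δv₂ = |v_t − v_c| = |5.50042 − 10.0456| = 4.545 km/s.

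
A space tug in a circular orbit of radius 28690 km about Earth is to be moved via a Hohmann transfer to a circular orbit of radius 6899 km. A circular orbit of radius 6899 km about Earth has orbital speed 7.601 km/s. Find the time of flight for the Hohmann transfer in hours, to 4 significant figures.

t = 3.281 hours

From the circular-orbit relation v² = μ/r at r = 6899 km: μ = v²r = (7.601)² × 6899 = 3.98591×10^5 km³/s².
Semi-major axis of the transfer orbit: a_t = (28690 + 6899)/2 = 17794.5 km.
By Kepler's third law the transfer-orbit period is T = 2π√(a_t³/μ), so t = T/2 = 11810 s.
Converting: 11810 s ÷ 3600 s/hour = 3.281 hours.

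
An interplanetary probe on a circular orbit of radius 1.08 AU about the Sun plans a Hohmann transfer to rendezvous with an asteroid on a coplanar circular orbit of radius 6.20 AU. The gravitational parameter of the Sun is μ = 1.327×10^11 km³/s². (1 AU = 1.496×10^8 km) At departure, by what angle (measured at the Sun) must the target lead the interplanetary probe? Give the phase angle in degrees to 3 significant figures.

In km: r₁ = 1.08 × 1.496×10^8 = 1.61568×10^8 km; r₂ = 6.20 × 1.496×10^8 = 9.2752×10^8 km.
The Hohmann ellipse has a_t = (r₁ + r₂)/2 = 5.44544×10^8 km.
Transfer time t = π√(a_t³/μ) = 1.09588×10^8 s.
Target angular speed ω₂ = √(μ/r₂³) = 1.28959×10^-8 rad/s.
Angle swept by the target during transfer: ω₂·t = 1.4132 rad = 80.97°.
The interplanetary probe traverses 180° on the transfer ellipse, so the target must lead by 180° − 80.97° = 99.0°.

φ = 99.0°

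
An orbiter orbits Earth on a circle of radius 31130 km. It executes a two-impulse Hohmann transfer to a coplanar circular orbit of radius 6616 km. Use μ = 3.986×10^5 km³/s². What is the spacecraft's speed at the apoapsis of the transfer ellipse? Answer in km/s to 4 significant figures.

v = 2.119 km/s

Semi-major axis of the transfer orbit: a_t = (31130 + 6616)/2 = 18873 km.
At apoapsis, r = 31130 km.
Applying v² = μ(2/r − 1/a_t): v = 2.119 km/s.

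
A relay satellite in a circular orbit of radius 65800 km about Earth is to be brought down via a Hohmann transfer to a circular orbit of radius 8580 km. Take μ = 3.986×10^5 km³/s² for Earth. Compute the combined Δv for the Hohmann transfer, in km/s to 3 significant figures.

Δv = 3.53 km/s

Semi-major axis of the transfer orbit: a_t = (65800 + 8580)/2 = 37190 km.
At r₁ the circular-orbit speed is v₁ = √(μ/r₁) = 2.461 km/s.
On the transfer ellipse at r₁, v² = μ(2/r − 1/a) gives v_a = √[μ(2/r₁ − 1/a_t)] = 1.182 km/s.
First burn Δv₁ = |v_a − v₁| = 1.279 km/s.
At r₂, v₂ = √(μ/r₂) = 6.816 km/s.
Transfer-orbit speed at r₂: v_p = √[μ(2/r₂ − 1/a_t)] = 9.066 km/s.
Second burn Δv₂ = |v₂ − v_p| = 2.250 km/s.
Δv = Δv₁ + Δv₂ = 1.279 + 2.250 = 3.529 km/s.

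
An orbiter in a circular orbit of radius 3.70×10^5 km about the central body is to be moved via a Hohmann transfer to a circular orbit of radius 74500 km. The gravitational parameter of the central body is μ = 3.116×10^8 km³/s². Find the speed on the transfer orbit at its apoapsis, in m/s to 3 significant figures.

v = 16800 m/s

The Hohmann ellipse has a_t = (r₁ + r₂)/2 = 2.2225×10^5 km.
At apoapsis, r = 3.700×10^5 km.
Applying v² = μ(2/r − 1/a_t): v = 16.80 km/s.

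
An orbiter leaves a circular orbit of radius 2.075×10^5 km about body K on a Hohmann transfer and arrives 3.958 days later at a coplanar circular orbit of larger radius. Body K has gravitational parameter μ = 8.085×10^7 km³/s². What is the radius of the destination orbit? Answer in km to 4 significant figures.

Transfer time t = 3.958 days = 3.419712×10^5 s, and t = π√(a_t³/μ).
So a_t = (μ t²/π²)^(1/3) = (8.085×10^7 × (3.419712×10^5)² / π²)^(1/3) = 9.8579×10^5 km.
Since a_t = (r₁ + r₂)/2, r₂ = 2a_t − r₁ = 2×9.8579×10^5 − 2.075×10^5 = 1.76408×10^6 km.

r₂ = 1.764×10^6 km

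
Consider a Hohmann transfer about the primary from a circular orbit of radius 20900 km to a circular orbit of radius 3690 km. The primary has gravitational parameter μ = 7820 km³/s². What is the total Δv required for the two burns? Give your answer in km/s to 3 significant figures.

Transfer-ellipse semi-major axis a_t = (r₁ + r₂)/2 = (20900 + 3690)/2 = 12295 km.
At r₁ the circular-orbit speed is v₁ = √(μ/r₁) = 0.611688 km/s.
Transfer-orbit speed at r₁ (v² = μ(2/r − 1/a)): v_a = √[μ(2/r₁ − 1/a_t)] = 0.335104 km/s.
First burn Δv₁ = |v_a − v₁| = 0.27658 km/s.
Circular speed at r₂: v₂ = √(μ/r₂) = 1.45576 km/s.
Transfer-orbit speed at r₂: v_p = √[μ(2/r₂ − 1/a_t)] = 1.89801 km/s.
Second burn Δv₂ = |v₂ − v_p| = 0.44225 km/s.
Total Δv = Δv₁ + Δv₂ = 0.7188 km/s.

Δv = 0.719 km/s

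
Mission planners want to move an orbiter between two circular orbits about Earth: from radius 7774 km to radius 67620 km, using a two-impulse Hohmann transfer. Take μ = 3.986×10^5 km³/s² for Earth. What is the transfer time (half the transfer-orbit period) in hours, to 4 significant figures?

Semi-major axis of the transfer orbit: a_t = (7774 + 67620)/2 = 37697 km.
Transfer time t = π√(a_t³/μ) = π√((37697)³ / 3.986×10^5) = 36420 s.
Converting: 36420 s ÷ 3600 s/hour = 10.12 hours.

t = 10.12 hours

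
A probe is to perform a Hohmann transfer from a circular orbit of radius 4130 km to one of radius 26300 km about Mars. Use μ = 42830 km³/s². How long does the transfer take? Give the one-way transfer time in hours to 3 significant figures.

t = 7.91 hours

Transfer-ellipse semi-major axis a_t = (r₁ + r₂)/2 = (4130 + 26300)/2 = 15215 km.
By Kepler's third law the transfer-orbit period is T = 2π√(a_t³/μ), so t = T/2 = 28490 s.
Converting: 28490 s ÷ 3600 s/hour = 7.91 hours.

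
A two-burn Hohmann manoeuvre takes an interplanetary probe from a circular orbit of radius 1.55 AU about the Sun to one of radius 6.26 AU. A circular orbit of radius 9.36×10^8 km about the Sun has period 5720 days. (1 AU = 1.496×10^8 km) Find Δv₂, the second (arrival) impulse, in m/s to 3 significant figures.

Δv₂ = 4400 m/s

From Kepler's third law T² = 4π²r³/μ at r = 9.36×10^8 km, T = 5720 days = 5720 × 86400 s = 4.94208×10^8 s: μ = 4π²r³/T² = 1.32546×10^11 km³/s².
In km: r₁ = 1.55 × 1.496×10^8 = 2.3188×10^8 km; r₂ = 6.26 × 1.496×10^8 = 9.36496×10^8 km.
Semi-major axis of the transfer orbit: a_t = (2.3188×10^8 + 9.36496×10^8)/2 = 5.84188×10^8 km.
Circular speed at r = 9.36496×10^8 km: v_c = √(μ/r) = 11.897 km/s.
Transfer-orbit speed at the same r (vis-viva, a = a_t): v_t = √[μ(2/r − 1/a_t)] = 7.4953 km/s.
Δv₂ = |v_t − v_c| = |7.4953 − 11.897| = 4.402 km/s.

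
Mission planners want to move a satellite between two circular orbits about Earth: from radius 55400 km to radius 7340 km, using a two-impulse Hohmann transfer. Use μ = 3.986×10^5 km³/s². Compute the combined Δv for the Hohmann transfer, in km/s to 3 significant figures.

Semi-major axis of the transfer orbit: a_t = (55400 + 7340)/2 = 31370 km.
Circular speed at r₁: v₁ = √(μ/r₁) = √(3.986×10^5/55400) = 2.682 km/s.
On the transfer ellipse at r₁, v² = μ(2/r − 1/a) gives v_a = √[μ(2/r₁ − 1/a_t)] = 1.297 km/s.
First burn Δv₁ = |v_a − v₁| = 1.385 km/s.
At r₂, v₂ = √(μ/r₂) = 7.369 km/s.
Transfer-orbit speed at r₂: v_p = √[μ(2/r₂ − 1/a_t)] = 9.793 km/s.
Second burn Δv₂ = |v₂ − v_p| = 2.424 km/s.
Δv = Δv₁ + Δv₂ = 1.385 + 2.424 = 3.809 km/s.

Δv = 3.81 km/s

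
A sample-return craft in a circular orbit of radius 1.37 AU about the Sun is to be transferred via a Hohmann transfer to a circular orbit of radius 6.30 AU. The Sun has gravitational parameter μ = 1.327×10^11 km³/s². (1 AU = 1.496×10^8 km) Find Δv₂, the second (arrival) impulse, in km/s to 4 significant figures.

In km: r₁ = 1.37 × 1.496×10^8 = 2.04952×10^8 km; r₂ = 6.30 × 1.496×10^8 = 9.4248×10^8 km.
The Hohmann ellipse has a_t = (r₁ + r₂)/2 = 5.73716×10^8 km.
On the circular orbit at r = 9.4248×10^8 km, v_c = √(μ/r) = 11.866 km/s.
Vis-viva on the transfer ellipse at r = 9.4248×10^8 km gives v_t = √[μ(2/r − 1/a_t)] = 7.0921 km/s.
Δv₂ = |v_t − v_c| = |7.0921 − 11.866| = 4.774 km/s.

Δv₂ = 4.774 km/s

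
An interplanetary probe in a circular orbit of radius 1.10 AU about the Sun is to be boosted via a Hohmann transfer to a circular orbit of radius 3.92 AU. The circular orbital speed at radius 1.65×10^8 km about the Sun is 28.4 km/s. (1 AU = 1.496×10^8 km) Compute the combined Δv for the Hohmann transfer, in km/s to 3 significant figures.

Δv = 12.2 km/s

From the circular-orbit relation v² = μ/r at r = 1.65×10^8 km: μ = v²r = (28.4)² × 1.65×10^8 = 1.33082×10^11 km³/s².
In km: r₁ = 1.10 × 1.496×10^8 = 1.6456×10^8 km; r₂ = 3.92 × 1.496×10^8 = 5.86432×10^8 km.
Semi-major axis of the transfer orbit: a_t = (1.6456×10^8 + 5.86432×10^8)/2 = 3.75496×10^8 km.
At r₁ the circular-orbit speed is v₁ = √(μ/r₁) = 28.438 km/s.
On the transfer ellipse at r₁, vis-viva gives v_p = √[μ(2/r₁ − 1/a_t)] = 35.539 km/s.
First burn Δv₁ = |v_p − v₁| = 7.101 km/s.
Circular speed at r₂: v₂ = √(μ/r₂) = 15.0644 km/s.
Transfer-orbit speed at r₂: v_a = √[μ(2/r₂ − 1/a_t)] = 9.97266 km/s.
Second burn Δv₂ = |v₂ − v_a| = 5.092 km/s.
Δv = Δv₁ + Δv₂ = 7.101 + 5.092 = 12.19 km/s.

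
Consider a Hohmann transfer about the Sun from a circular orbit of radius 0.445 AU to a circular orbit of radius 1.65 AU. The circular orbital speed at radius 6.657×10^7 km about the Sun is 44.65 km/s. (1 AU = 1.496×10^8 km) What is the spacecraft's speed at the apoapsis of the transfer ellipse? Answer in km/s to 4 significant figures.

v = 15.11 km/s

From the circular-orbit relation v² = μ/r at r = 6.657×10^7 km: μ = v²r = (44.65)² × 6.657×10^7 = 1.32715×10^11 km³/s².
In km: r₁ = 0.445 × 1.496×10^8 = 6.6572×10^7 km; r₂ = 1.65 × 1.496×10^8 = 2.4684×10^8 km.
Semi-major axis of the transfer orbit: a_t = (6.6572×10^7 + 2.4684×10^8)/2 = 1.56706×10^8 km.
The apoapsis of the transfer ellipse is at r = 2.4684×10^8 km.
Applying v² = μ(2/r − 1/a_t): v = 15.11 km/s.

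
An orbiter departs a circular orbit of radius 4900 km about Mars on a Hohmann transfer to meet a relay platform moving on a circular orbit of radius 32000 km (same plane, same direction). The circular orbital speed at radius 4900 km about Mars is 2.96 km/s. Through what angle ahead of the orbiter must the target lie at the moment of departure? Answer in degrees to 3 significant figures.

φ = 101°

From the circular-orbit relation v² = μ/r at r = 4900 km: μ = v²r = (2.96)² × 4900 = 42931.8 km³/s².
Transfer-ellipse semi-major axis a_t = (r₁ + r₂)/2 = (4900 + 32000)/2 = 18450 km.
The half-period of the transfer ellipse is t = π√(a_t³/μ) = 37997.5 s.
Target angular speed ω₂ = √(μ/r₂³) = 3.61964×10^-5 rad/s.
Angle swept by the target during transfer: ω₂·t = 1.3754 rad = 78.80°.
The orbiter traverses 180° on the transfer ellipse, so the target must lead by 180° − 78.80° = 101°.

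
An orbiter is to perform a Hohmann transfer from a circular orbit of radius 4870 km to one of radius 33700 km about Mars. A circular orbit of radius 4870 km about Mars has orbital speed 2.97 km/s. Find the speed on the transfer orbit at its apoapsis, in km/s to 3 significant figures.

From the circular-orbit relation v² = μ/r at r = 4870 km: μ = v²r = (2.97)² × 4870 = 42957.8 km³/s².
Transfer-ellipse semi-major axis a_t = (r₁ + r₂)/2 = (4870 + 33700)/2 = 19285 km.
The apoapsis of the transfer ellipse is at r = 33700 km.
From the vis-viva equation, v = √[μ(2/r − 1/a_t)] = 0.5674 km/s.

v = 0.567 km/s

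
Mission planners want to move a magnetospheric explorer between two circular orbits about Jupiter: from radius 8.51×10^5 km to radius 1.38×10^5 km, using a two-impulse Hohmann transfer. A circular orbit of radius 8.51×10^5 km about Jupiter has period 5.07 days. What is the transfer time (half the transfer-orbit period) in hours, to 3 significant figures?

From Kepler's third law T² = 4π²r³/μ at r = 8.51×10^5 km, T = 5.07 days = 5.07 × 86400 s = 4.38048×10^5 s: μ = 4π²r³/T² = 1.26796×10^8 km³/s².
The Hohmann ellipse has a_t = (r₁ + r₂)/2 = 4.945×10^5 km.
By Kepler's third law the transfer-orbit period is T = 2π√(a_t³/μ), so t = T/2 = 97017 s.
Converting: 97017 s ÷ 3600 s/hour = 26.9 hours.

t = 26.9 hours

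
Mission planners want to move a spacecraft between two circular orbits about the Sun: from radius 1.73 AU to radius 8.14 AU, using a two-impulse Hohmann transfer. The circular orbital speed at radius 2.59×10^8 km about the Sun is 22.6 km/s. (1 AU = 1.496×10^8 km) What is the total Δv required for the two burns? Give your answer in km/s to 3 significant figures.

From the circular-orbit relation v² = μ/r at r = 2.59×10^8 km: μ = v²r = (22.6)² × 2.59×10^8 = 1.32287×10^11 km³/s².
In km: r₁ = 1.73 × 1.496×10^8 = 2.58808×10^8 km; r₂ = 8.14 × 1.496×10^8 = 1.217744×10^9 km.
Semi-major axis of the transfer orbit: a_t = (2.58808×10^8 + 1.217744×10^9)/2 = 7.38276×10^8 km.
At r₁ the circular-orbit speed is v₁ = √(μ/r₁) = 22.608 km/s.
On the transfer ellipse at r₁, v² = μ(2/r − 1/a) gives v_p = √[μ(2/r₁ − 1/a_t)] = 29.036 km/s.
First burn Δv₁ = |v_p − v₁| = 6.428 km/s.
At r₂, v₂ = √(μ/r₂) = 10.423 km/s.
Transfer-orbit speed at r₂: v_a = √[μ(2/r₂ − 1/a_t)] = 6.1711 km/s.
Second burn Δv₂ = |v₂ − v_a| = 4.252 km/s.
Total Δv = Δv₁ + Δv₂ = 10.68 km/s.

Δv = 10.7 km/s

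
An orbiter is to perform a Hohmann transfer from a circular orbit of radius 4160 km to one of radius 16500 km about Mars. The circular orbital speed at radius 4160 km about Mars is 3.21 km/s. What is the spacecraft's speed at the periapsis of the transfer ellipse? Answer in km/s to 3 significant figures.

v = 4.06 km/s

From the circular-orbit relation v² = μ/r at r = 4160 km: μ = v²r = (3.21)² × 4160 = 42865.1 km³/s².
The Hohmann ellipse has a_t = (r₁ + r₂)/2 = 10330 km.
The periapsis of the transfer ellipse is at r = 4160 km.
Vis-viva: v = √[μ(2/r − 1/a_t)] = √[42865.1 × (2/4160 − 1/10330)] = 4.057 km/s.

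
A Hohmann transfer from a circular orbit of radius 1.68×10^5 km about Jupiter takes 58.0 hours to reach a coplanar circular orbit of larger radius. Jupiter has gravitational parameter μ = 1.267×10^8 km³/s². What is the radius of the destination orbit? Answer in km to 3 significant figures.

Transfer time t = 58.0 hours = 2.088×10^5 s, and t = π√(a_t³/μ).
So a_t = (μ t²/π²)^(1/3) = (1.267×10^8 × (2.088×10^5)² / π²)^(1/3) = 8.2410×10^5 km.
Since a_t = (r₁ + r₂)/2, r₂ = 2a_t − r₁ = 2×8.2410×10^5 − 1.680×10^5 = 1.4802×10^6 km.

r₂ = 1.48×10^6 km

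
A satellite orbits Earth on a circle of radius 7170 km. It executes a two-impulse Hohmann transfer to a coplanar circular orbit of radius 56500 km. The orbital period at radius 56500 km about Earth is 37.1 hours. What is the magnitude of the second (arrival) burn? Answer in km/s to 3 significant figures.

Δv₂ = 1.40 km/s

From Kepler's third law T² = 4π²r³/μ at r = 56500 km, T = 37.1 hours = 37.1 × 3600 s = 1.3356×10^5 s: μ = 4π²r³/T² = 3.99165×10^5 km³/s².
Transfer-ellipse semi-major axis a_t = (r₁ + r₂)/2 = (7170 + 56500)/2 = 31835 km.
On the circular orbit at r = 56500 km, v_c = √(μ/r) = 2.658 km/s.
Vis-viva on the transfer ellipse at r = 56500 km gives v_t = √[μ(2/r − 1/a_t)] = 1.261 km/s.
Δv₂ = |v_t − v_c| = |1.261 − 2.658| = 1.397 km/s.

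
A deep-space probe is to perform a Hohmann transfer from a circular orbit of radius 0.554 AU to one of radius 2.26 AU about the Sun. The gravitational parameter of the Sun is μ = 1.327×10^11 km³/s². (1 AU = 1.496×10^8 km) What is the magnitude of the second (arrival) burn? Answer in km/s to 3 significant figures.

Δv₂ = 7.38 km/s

In km: r₁ = 0.554 × 1.496×10^8 = 8.28784×10^7 km; r₂ = 2.26 × 1.496×10^8 = 3.38096×10^8 km.
Semi-major axis of the transfer orbit: a_t = (8.28784×10^7 + 3.38096×10^8)/2 = 2.104872×10^8 km.
Circular speed at r = 3.38096×10^8 km: v_c = √(μ/r) = 19.81 km/s.
Vis-viva on the transfer ellipse at r = 3.38096×10^8 km gives v_t = √[μ(2/r − 1/a_t)] = 12.43 km/s.
Δv₂ = |v_t − v_c| = |12.43 − 19.81| = 7.380 km/s.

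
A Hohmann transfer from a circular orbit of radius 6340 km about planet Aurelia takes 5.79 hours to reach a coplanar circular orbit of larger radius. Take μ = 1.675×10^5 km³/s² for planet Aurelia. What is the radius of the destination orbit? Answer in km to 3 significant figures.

r₂ = 32600 km

Transfer time t = 5.79 hours = 20844 s, and t = π√(a_t³/μ).
So a_t = (μ t²/π²)^(1/3) = (1.675×10^5 × (20844)² / π²)^(1/3) = 19464 km.
Since a_t = (r₁ + r₂)/2, r₂ = 2a_t − r₁ = 2×19464 − 6340 = 32588 km.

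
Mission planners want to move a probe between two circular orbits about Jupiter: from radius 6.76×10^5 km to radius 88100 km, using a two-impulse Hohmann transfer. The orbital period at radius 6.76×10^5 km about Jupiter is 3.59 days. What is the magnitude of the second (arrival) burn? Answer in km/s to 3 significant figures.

Δv₂ = 12.5 km/s

From Kepler's third law T² = 4π²r³/μ at r = 6.76×10^5 km, T = 3.59 days = 3.59 × 86400 s = 3.10176×10^5 s: μ = 4π²r³/T² = 1.26760×10^8 km³/s².
Semi-major axis of the transfer orbit: a_t = (6.760×10^5 + 88100)/2 = 3.8205×10^5 km.
On the circular orbit at r = 88100 km, v_c = √(μ/r) = 37.932 km/s.
Vis-viva on the transfer ellipse at r = 88100 km gives v_t = √[μ(2/r − 1/a_t)] = 50.456 km/s.
Δv₂ = |v_t − v_c| = |50.456 − 37.932| = 12.52 km/s.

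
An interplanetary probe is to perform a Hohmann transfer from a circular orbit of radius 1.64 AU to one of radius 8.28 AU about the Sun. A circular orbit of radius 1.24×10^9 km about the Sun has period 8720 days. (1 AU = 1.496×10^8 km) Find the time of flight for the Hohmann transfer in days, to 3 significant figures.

From Kepler's third law T² = 4π²r³/μ at r = 1.24×10^9 km, T = 8720 days = 8720 × 86400 s = 7.53408×10^8 s: μ = 4π²r³/T² = 1.32606×10^11 km³/s².
In km: r₁ = 1.64 × 1.496×10^8 = 2.45344×10^8 km; r₂ = 8.28 × 1.496×10^8 = 1.238688×10^9 km.
Transfer-ellipse semi-major axis a_t = (r₁ + r₂)/2 = (2.45344×10^8 + 1.238688×10^9)/2 = 7.42016×10^8 km.
Transfer time t = π√(a_t³/μ) = π√((7.42016×10^8)³ / 1.32606×10^11) = 1.744×10^8 s.
Converting: 1.744×10^8 s ÷ 86400 s/day = 2020 days.

t = 2020 days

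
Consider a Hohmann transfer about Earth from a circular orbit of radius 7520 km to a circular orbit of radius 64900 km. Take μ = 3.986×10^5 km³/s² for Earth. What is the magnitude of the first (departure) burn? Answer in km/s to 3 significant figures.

Δv₁ = 2.47 km/s

Transfer-ellipse semi-major axis a_t = (r₁ + r₂)/2 = (7520 + 64900)/2 = 36210 km.
Circular speed at r = 7520 km: v_c = √(μ/r) = 7.2805 km/s.
Vis-viva on the transfer ellipse at r = 7520 km gives v_t = √[μ(2/r − 1/a_t)] = 9.7469 km/s.
Δv₁ = |v_t − v_c| = |9.7469 − 7.2805| = 2.466 km/s.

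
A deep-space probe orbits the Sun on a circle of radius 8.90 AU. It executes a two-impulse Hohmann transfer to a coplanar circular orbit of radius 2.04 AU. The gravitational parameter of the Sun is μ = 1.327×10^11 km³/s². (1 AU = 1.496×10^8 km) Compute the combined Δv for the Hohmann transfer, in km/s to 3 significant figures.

In km: r₁ = 8.90 × 1.496×10^8 = 1.33144×10^9 km; r₂ = 2.04 × 1.496×10^8 = 3.05184×10^8 km.
The Hohmann ellipse has a_t = (r₁ + r₂)/2 = 8.18312×10^8 km.
At r₁ the circular-orbit speed is v₁ = √(μ/r₁) = 9.9833 km/s.
On the transfer ellipse at r₁, vis-viva equation gives v_a = √[μ(2/r₁ − 1/a_t)] = 6.0967 km/s.
First burn Δv₁ = |v_a − v₁| = 3.887 km/s.
Circular speed at r₂: v₂ = √(μ/r₂) = 20.852 km/s.
Transfer-orbit speed at r₂: v_p = √[μ(2/r₂ − 1/a_t)] = 26.598 km/s.
Second burn Δv₂ = |v₂ − v_p| = 5.746 km/s.
Total Δv = Δv₁ + Δv₂ = 9.633 km/s.

Δv = 9.63 km/s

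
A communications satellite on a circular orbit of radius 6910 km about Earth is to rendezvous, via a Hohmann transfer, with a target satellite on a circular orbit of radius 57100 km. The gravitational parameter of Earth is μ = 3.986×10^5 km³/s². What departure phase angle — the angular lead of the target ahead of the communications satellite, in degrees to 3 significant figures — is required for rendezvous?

φ = 104°

The Hohmann ellipse has a_t = (r₁ + r₂)/2 = 32005 km.
Transfer time t = π√(a_t³/μ) = 28491 s.
Target angular speed ω₂ = √(μ/r₂³) = 4.6272×10^-5 rad/s.
Angle swept by the target during transfer: ω₂·t = 1.3183 rad = 75.53°.
The communications satellite traverses 180° on the transfer ellipse, so the target must lead by 180° − 75.53° = 104°.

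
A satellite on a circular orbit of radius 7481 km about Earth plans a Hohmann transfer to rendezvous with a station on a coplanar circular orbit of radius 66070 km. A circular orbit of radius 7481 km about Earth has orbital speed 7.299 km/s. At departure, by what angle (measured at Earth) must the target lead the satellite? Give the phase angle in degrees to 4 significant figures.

φ = 105.3°

From the circular-orbit relation v² = μ/r at r = 7481 km: μ = v²r = (7.299)² × 7481 = 3.98553×10^5 km³/s².
The Hohmann ellipse has a_t = (r₁ + r₂)/2 = 36775.5 km.
The half-period of the transfer ellipse is t = π√(a_t³/μ) = 35094.9 s.
Target angular speed ω₂ = √(μ/r₂³) = 3.71738×10^-5 rad/s.
Angle swept by the target during transfer: ω₂·t = 1.30461 rad = 74.749°.
The satellite traverses 180° on the transfer ellipse, so the target must lead by 180° − 74.749° = 105.3°.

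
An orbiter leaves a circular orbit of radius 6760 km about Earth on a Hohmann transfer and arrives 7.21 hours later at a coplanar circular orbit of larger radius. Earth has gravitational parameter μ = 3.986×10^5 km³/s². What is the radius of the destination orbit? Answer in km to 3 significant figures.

r₂ = 53400 km

Transfer time t = 7.21 hours = 25956 s, and t = π√(a_t³/μ).
So a_t = (μ t²/π²)^(1/3) = (3.986×10^5 × (25956)² / π²)^(1/3) = 30077 km.
Since a_t = (r₁ + r₂)/2, r₂ = 2a_t − r₁ = 2×30077 − 6760 = 53394 km.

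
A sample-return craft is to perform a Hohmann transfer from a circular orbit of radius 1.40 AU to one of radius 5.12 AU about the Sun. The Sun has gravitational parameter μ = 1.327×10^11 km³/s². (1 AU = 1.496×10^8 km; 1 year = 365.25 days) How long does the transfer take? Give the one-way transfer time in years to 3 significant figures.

t = 2.94 years

In km: r₁ = 1.40 × 1.496×10^8 = 2.0944×10^8 km; r₂ = 5.12 × 1.496×10^8 = 7.65952×10^8 km.
The Hohmann ellipse has a_t = (r₁ + r₂)/2 = 4.87696×10^8 km.
By Kepler's third law the transfer-orbit period is T = 2π√(a_t³/μ), so t = T/2 = 9.288×10^7 s.
Converting: 9.288×10^7 s ÷ 3.15576×10^7 s/year (365.25 × 86400) = 2.94 years.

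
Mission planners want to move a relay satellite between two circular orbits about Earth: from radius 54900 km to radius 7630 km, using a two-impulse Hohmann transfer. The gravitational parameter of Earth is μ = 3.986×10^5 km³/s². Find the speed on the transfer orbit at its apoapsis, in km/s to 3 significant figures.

v = 1.33 km/s

Transfer-ellipse semi-major axis a_t = (r₁ + r₂)/2 = (54900 + 7630)/2 = 31265 km.
At apoapsis, r = 54900 km.
Vis-viva: v = √[μ(2/r − 1/a_t)] = √[3.986×10^5 × (2/54900 − 1/31265)] = 1.331 km/s.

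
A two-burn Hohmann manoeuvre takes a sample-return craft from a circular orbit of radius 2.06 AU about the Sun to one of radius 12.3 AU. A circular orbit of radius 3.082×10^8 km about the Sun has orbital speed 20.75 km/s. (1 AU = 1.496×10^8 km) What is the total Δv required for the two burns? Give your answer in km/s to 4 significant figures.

Δv = 10.35 km/s

From the circular-orbit relation v² = μ/r at r = 3.082×10^8 km: μ = v²r = (20.75)² × 3.082×10^8 = 1.32699×10^11 km³/s².
In km: r₁ = 2.06 × 1.496×10^8 = 3.08176×10^8 km; r₂ = 12.3 × 1.496×10^8 = 1.84008×10^9 km.
The Hohmann ellipse has a_t = (r₁ + r₂)/2 = 1.074128×10^9 km.
Circular speed at r₁: v₁ = √(μ/r₁) = √(1.32699×10^11/3.08176×10^8) = 20.751 km/s.
On the transfer ellipse at r₁, v² = μ(2/r − 1/a) gives v_p = √[μ(2/r₁ − 1/a_t)] = 27.160 km/s.
First burn Δv₁ = |v_p − v₁| = 6.409 km/s.
At r₂, v₂ = √(μ/r₂) = 8.492 km/s.
Transfer-orbit speed at r₂: v_a = √[μ(2/r₂ − 1/a_t)] = 4.549 km/s.
Second burn Δv₂ = |v₂ − v_a| = 3.943 km/s.
Δv = Δv₁ + Δv₂ = 6.409 + 3.943 = 10.35 km/s.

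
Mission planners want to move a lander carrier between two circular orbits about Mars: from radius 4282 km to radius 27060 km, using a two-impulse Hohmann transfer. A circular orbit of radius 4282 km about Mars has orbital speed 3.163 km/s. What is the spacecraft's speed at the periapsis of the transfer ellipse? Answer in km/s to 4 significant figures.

v = 4.156 km/s

From the circular-orbit relation v² = μ/r at r = 4282 km: μ = v²r = (3.163)² × 4282 = 42839.6 km³/s².
Semi-major axis of the transfer orbit: a_t = (4282 + 27060)/2 = 15671 km.
At periapsis, r = 4282 km.
Vis-viva: v = √[μ(2/r − 1/a_t)] = √[42839.6 × (2/4282 − 1/15671)] = 4.156 km/s.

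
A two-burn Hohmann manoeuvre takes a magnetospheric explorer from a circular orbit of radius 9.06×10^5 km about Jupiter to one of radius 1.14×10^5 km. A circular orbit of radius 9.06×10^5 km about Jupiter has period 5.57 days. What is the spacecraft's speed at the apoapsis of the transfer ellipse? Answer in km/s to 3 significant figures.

v = 5.59 km/s

From Kepler's third law T² = 4π²r³/μ at r = 9.06×10^5 km, T = 5.57 days = 5.57 × 86400 s = 4.81248×10^5 s: μ = 4π²r³/T² = 1.26767×10^8 km³/s².
Semi-major axis of the transfer orbit: a_t = (9.060×10^5 + 1.140×10^5)/2 = 5.100×10^5 km.
The apoapsis of the transfer ellipse is at r = 9.060×10^5 km.
Applying v² = μ(2/r − 1/a_t): v = 5.593 km/s.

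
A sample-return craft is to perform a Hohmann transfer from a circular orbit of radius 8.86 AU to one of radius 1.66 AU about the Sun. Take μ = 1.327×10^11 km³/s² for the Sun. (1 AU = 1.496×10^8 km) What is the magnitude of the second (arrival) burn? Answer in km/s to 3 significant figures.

In km: r₁ = 8.86 × 1.496×10^8 = 1.325456×10^9 km; r₂ = 1.66 × 1.496×10^8 = 2.48336×10^8 km.
Transfer-ellipse semi-major axis a_t = (r₁ + r₂)/2 = (1.325456×10^9 + 2.48336×10^8)/2 = 7.86896×10^8 km.
Circular speed at r = 2.48336×10^8 km: v_c = √(μ/r) = 23.116 km/s.
Transfer-orbit speed at the same r (vis-viva, a = a_t): v_t = √[μ(2/r − 1/a_t)] = 30.001 km/s.
Δv₂ = |v_t − v_c| = |30.001 − 23.116| = 6.885 km/s.

Δv₂ = 6.89 km/s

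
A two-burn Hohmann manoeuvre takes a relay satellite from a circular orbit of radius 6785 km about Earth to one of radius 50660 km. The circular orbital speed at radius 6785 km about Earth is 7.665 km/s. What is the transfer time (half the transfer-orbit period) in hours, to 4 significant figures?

From the circular-orbit relation v² = μ/r at r = 6785 km: μ = v²r = (7.665)² × 6785 = 3.98634×10^5 km³/s².
Semi-major axis of the transfer orbit: a_t = (6785 + 50660)/2 = 28722.5 km.
Half the transfer-orbit period gives t = π√(a_t³/μ) = 24220 s.
Converting: 24220 s ÷ 3600 s/hour = 6.728 hours.

t = 6.728 hours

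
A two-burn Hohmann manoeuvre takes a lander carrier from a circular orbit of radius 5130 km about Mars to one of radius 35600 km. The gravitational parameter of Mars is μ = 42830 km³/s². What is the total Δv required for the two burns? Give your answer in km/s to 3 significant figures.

The Hohmann ellipse has a_t = (r₁ + r₂)/2 = 20365 km.
Circular speed at r₁: v₁ = √(μ/r₁) = √(42830/5130) = 2.88945 km/s.
Transfer-orbit speed at r₁ (v² = μ(2/r − 1/a)): v_p = √[μ(2/r₁ − 1/a_t)] = 3.82031 km/s.
First burn Δv₁ = |v_p − v₁| = 0.9309 km/s.
At r₂, v₂ = √(μ/r₂) = 1.09685 km/s.
Transfer-orbit speed at r₂: v_a = √[μ(2/r₂ − 1/a_t)] = 0.550510 km/s.
Second burn Δv₂ = |v₂ − v_a| = 0.5463 km/s.
Δv = Δv₁ + Δv₂ = 0.9309 + 0.5463 = 1.477 km/s.

Δv = 1.48 km/s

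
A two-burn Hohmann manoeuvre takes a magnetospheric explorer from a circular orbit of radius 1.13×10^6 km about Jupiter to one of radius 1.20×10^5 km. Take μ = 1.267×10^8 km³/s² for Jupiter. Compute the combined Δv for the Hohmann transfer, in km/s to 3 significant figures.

Semi-major axis of the transfer orbit: a_t = (1.130×10^6 + 1.200×10^5)/2 = 6.250×10^5 km.
Circular speed at r₁: v₁ = √(μ/r₁) = √(1.267×10^8/1.130×10^6) = 10.589 km/s.
On the transfer ellipse at r₁, v² = μ(2/r − 1/a) gives v_a = √[μ(2/r₁ − 1/a_t)] = 4.6398 km/s.
First burn Δv₁ = |v_a − v₁| = 5.949 km/s.
Circular speed at r₂: v₂ = √(μ/r₂) = 32.49 km/s.
Transfer-orbit speed at r₂: v_p = √[μ(2/r₂ − 1/a_t)] = 43.69 km/s.
Second burn Δv₂ = |v₂ − v_p| = 11.20 km/s.
Total Δv = Δv₁ + Δv₂ = 17.15 km/s.

Δv = 17.1 km/s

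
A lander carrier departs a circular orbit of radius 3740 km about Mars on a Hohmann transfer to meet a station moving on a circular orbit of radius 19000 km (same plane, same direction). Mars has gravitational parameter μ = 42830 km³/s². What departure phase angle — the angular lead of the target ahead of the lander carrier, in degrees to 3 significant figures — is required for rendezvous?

φ = 96.7°

Transfer-ellipse semi-major axis a_t = (r₁ + r₂)/2 = (3740 + 19000)/2 = 11370 km.
The half-period of the transfer ellipse is t = π√(a_t³/μ) = 18404 s.
Target angular speed ω₂ = √(μ/r₂³) = 7.9021×10^-5 rad/s.
Angle swept by the target during transfer: ω₂·t = 1.4543 rad = 83.33°.
The lander carrier traverses 180° on the transfer ellipse, so the target must lead by 180° − 83.33° = 96.7°.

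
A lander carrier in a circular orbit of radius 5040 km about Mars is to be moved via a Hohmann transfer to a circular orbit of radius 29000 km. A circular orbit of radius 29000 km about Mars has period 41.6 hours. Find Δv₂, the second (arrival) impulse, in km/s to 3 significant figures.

Δv₂ = 0.555 km/s

From Kepler's third law T² = 4π²r³/μ at r = 29000 km, T = 41.6 hours = 41.6 × 3600 s = 1.4976×10^5 s: μ = 4π²r³/T² = 42930.1 km³/s².
Transfer-ellipse semi-major axis a_t = (r₁ + r₂)/2 = (5040 + 29000)/2 = 17020 km.
Circular speed at r = 29000 km: v_c = √(μ/r) = 1.2167 km/s.
Vis-viva on the transfer ellipse at r = 29000 km gives v_t = √[μ(2/r − 1/a_t)] = 0.66209 km/s.
Δv₂ = |v_t − v_c| = |0.66209 − 1.2167| = 0.5546 km/s.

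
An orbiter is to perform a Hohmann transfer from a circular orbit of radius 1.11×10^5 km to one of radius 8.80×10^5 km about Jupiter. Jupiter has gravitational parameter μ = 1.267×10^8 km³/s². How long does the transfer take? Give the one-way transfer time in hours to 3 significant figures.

t = 27.0 hours

The Hohmann ellipse has a_t = (r₁ + r₂)/2 = 4.955×10^5 km.
By Kepler's third law the transfer-orbit period is T = 2π√(a_t³/μ), so t = T/2 = 97350 s.
Converting: 97350 s ÷ 3600 s/hour = 27.0 hours.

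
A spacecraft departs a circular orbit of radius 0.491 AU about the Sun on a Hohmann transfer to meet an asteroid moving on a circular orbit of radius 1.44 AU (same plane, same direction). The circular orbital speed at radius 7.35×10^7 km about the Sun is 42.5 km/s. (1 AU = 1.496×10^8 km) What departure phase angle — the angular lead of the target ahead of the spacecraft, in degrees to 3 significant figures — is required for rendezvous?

φ = 81.2°

From the circular-orbit relation v² = μ/r at r = 7.35×10^7 km: μ = v²r = (42.5)² × 7.35×10^7 = 1.32759×10^11 km³/s².
In km: r₁ = 0.491 × 1.496×10^8 = 7.34536×10^7 km; r₂ = 1.44 × 1.496×10^8 = 2.15424×10^8 km.
The Hohmann ellipse has a_t = (r₁ + r₂)/2 = 1.444388×10^8 km.
Transfer time t = π√(a_t³/μ) = 1.4967×10^7 s.
The target's mean motion on its circular orbit is ω₂ = √(μ/r₂³) = 1.1524×10^-7 rad/s.
Angle swept by the target during transfer: ω₂·t = 1.7248 rad = 98.82°.
The spacecraft traverses 180° on the transfer ellipse, so the target must lead by 180° − 98.82° = 81.2°.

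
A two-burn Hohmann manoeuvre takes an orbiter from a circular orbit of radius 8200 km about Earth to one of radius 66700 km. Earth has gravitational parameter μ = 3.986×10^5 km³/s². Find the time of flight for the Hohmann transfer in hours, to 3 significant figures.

t = 10.0 hours

Semi-major axis of the transfer orbit: a_t = (8200 + 66700)/2 = 37450 km.
Half the transfer-orbit period gives t = π√(a_t³/μ) = 36060 s.
Converting: 36060 s ÷ 3600 s/hour = 10.0 hours.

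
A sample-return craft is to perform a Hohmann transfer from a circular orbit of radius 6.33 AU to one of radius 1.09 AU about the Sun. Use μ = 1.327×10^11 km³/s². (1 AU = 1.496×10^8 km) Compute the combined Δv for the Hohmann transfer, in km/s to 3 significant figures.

Δv = 14.2 km/s

In km: r₁ = 6.33 × 1.496×10^8 = 9.46968×10^8 km; r₂ = 1.09 × 1.496×10^8 = 1.63064×10^8 km.
The Hohmann ellipse has a_t = (r₁ + r₂)/2 = 5.55016×10^8 km.
At r₁ the circular-orbit speed is v₁ = √(μ/r₁) = 11.8377 km/s.
Transfer-orbit speed at r₁ (v² = μ(2/r − 1/a)): v_a = √[μ(2/r₁ − 1/a_t)] = 6.41644 km/s.
First burn Δv₁ = |v_a − v₁| = 5.421 km/s.
At r₂, v₂ = √(μ/r₂) = 28.527 km/s.
Transfer-orbit speed at r₂: v_p = √[μ(2/r₂ − 1/a_t)] = 37.262 km/s.
Second burn Δv₂ = |v₂ − v_p| = 8.735 km/s.
Δv = Δv₁ + Δv₂ = 5.421 + 8.735 = 14.16 km/s.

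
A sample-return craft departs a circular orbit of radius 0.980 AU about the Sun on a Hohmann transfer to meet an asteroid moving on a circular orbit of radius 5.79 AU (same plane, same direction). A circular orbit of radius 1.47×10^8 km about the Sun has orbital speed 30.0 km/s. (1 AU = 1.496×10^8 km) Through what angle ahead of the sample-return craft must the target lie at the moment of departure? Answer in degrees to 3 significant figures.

From the circular-orbit relation v² = μ/r at r = 1.47×10^8 km: μ = v²r = (30.0)² × 1.47×10^8 = 1.32300×10^11 km³/s².
In km: r₁ = 0.980 × 1.496×10^8 = 1.46608×10^8 km; r₂ = 5.79 × 1.496×10^8 = 8.66184×10^8 km.
The Hohmann ellipse has a_t = (r₁ + r₂)/2 = 5.06396×10^8 km.
Transfer time t = π√(a_t³/μ) = 9.8425×10^7 s.
Target angular speed ω₂ = √(μ/r₂³) = 1.4268×10^-8 rad/s.
Angle swept by the target during transfer: ω₂·t = 1.4043 rad = 80.46°.
Arrival is 180° from departure on the ellipse, so φ = 180° − 80.46° = 99.5°.

φ = 99.5°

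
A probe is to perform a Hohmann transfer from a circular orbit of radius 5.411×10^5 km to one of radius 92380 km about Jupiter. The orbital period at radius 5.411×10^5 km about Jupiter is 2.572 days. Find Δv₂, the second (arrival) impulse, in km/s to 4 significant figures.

Δv₂ = 11.37 km/s

From Kepler's third law T² = 4π²r³/μ at r = 5.411×10^5 km, T = 2.572 days = 2.572 × 86400 s = 2.222208×10^5 s: μ = 4π²r³/T² = 1.26655×10^8 km³/s².
Transfer-ellipse semi-major axis a_t = (r₁ + r₂)/2 = (5.411×10^5 + 92380)/2 = 3.1674×10^5 km.
Circular speed at r = 92380 km: v_c = √(μ/r) = 37.03 km/s.
Vis-viva on the transfer ellipse at r = 92380 km gives v_t = √[μ(2/r − 1/a_t)] = 48.40 km/s.
Δv₂ = |v_t − v_c| = |48.40 − 37.03| = 11.37 km/s.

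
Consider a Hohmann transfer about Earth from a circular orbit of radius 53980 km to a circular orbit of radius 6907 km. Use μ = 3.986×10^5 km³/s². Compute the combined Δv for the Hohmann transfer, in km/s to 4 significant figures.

Δv = 3.942 km/s

The Hohmann ellipse has a_t = (r₁ + r₂)/2 = 30443.5 km.
Circular speed at r₁: v₁ = √(μ/r₁) = √(3.986×10^5/53980) = 2.717 km/s.
On the transfer ellipse at r₁, v² = μ(2/r − 1/a) gives v_a = √[μ(2/r₁ − 1/a_t)] = 1.294 km/s.
First burn Δv₁ = |v_a − v₁| = 1.423 km/s.
At r₂, v₂ = √(μ/r₂) = 7.5967 km/s.
Transfer-orbit speed at r₂: v_p = √[μ(2/r₂ − 1/a_t)] = 10.116 km/s.
Second burn Δv₂ = |v₂ − v_p| = 2.519 km/s.
Δv = Δv₁ + Δv₂ = 1.423 + 2.519 = 3.942 km/s.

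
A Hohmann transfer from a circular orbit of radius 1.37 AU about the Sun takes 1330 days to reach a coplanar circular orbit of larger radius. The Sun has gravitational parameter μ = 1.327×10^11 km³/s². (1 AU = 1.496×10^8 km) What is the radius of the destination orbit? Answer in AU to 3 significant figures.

In km: r₁ = 1.37 × 1.496×10^8 = 2.04952×10^8 km.
Transfer time t = 1330 days = 1.14912×10^8 s, and t = π√(a_t³/μ).
So a_t = (μ t²/π²)^(1/3) = (1.327×10^11 × (1.14912×10^8)² / π²)^(1/3) = 5.6204×10^8 km.
Since a_t = (r₁ + r₂)/2, r₂ = 2a_t − r₁ = 2×5.6204×10^8 − 2.04952×10^8 = 9.19128×10^8 km.
In AU: r₂ = 9.19128×10^8 / 1.496×10^8 = 6.14 AU.

r₂ = 6.14 AU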